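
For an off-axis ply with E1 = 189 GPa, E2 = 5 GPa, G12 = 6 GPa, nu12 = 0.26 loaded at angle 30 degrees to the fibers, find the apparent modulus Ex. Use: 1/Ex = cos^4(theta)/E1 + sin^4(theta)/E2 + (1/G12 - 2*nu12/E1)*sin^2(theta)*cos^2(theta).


cos^4(30) = 0.5625, sin^4(30) = 0.0625, sin^2(30)*cos^2(30) = 0.1875
1/G12 - 2*nu12/E1 = 1/6 - 2*0.26/189 = 0.163915 GPa^-1
1/Ex = 0.5625/189 + 0.0625/5 + 0.163915*0.1875 = 0.0462103 GPa^-1
Ex = 21.64 GPa

21.64 GPa


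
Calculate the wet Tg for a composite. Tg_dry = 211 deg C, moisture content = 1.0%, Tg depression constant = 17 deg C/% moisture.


Tg_wet = Tg_dry - k*moisture = 211 - 17*1.0 = 194.0 deg C

194.0 deg C


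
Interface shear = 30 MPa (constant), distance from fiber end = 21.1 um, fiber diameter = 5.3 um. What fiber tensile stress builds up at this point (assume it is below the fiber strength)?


Force balance: sigma_f * (pi*d^2/4) = tau * (pi*d) * x  ->  sigma_f = 4 * tau * x / d
sigma_f = 4 * 30 * 21.1 / 5.3 = 477.7 MPa

477.7 MPa


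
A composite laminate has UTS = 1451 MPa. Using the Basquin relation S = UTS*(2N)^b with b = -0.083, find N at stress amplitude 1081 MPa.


N = 0.5 * (S/UTS)^(1/b) = 0.5 * (1081/1451)^(1/-0.083) = 17.3473 cycles

17.3473 cycles


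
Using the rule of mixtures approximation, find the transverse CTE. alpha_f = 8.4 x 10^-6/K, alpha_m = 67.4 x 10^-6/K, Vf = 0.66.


alpha_2 = alpha_f*Vf + alpha_m*(1-Vf) = 8.4*0.66 + 67.4*0.34 = 28.5 x 10^-6/K

28.5 x 10^-6/K


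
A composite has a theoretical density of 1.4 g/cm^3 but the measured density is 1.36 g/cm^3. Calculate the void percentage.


Void% = (rho_theo - rho_actual)/rho_theo * 100 = (1.4 - 1.36)/1.4 * 100 = 2.86%

2.86%


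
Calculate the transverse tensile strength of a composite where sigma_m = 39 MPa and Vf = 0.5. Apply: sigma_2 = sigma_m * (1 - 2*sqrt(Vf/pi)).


factor = 1 - 2*sqrt(0.5/pi) = 0.2021
sigma_2 = 39 * 0.2021 = 7.88 MPa

7.88 MPa


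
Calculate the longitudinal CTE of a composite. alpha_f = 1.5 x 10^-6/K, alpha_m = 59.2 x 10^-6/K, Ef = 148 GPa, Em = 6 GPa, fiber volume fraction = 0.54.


E1 = Ef*Vf + Em*(1-Vf) = 82.68
alpha_1 = (alpha_f*Ef*Vf + alpha_m*Em*(1-Vf))/E1 = 3.43 x 10^-6/K

3.43 x 10^-6/K


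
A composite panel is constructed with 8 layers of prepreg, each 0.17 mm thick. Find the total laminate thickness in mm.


h = n * t_ply = 8 * 0.17 = 1.36 mm

1.36 mm


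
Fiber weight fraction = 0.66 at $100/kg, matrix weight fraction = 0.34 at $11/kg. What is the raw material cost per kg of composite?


Cost = cost_f*Wf + cost_m*Wm = 100*0.66 + 11*0.34 = $69.74/kg

$69.74/kg


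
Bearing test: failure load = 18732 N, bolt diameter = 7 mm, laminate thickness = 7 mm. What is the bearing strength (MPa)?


sigma_br = F/(d*h) = 18732/(7*7) = 382.3 MPa

382.3 MPa


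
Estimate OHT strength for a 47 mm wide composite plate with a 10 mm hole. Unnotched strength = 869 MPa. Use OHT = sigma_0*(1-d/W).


OHT = sigma_0*(1-d/W) = 869*(1-10/47) = 684.1 MPa

684.1 MPa


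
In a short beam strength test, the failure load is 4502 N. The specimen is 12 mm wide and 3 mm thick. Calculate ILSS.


ILSS = 3F/(4bh) = 3*4502/(4*12*3) = 93.79 MPa

93.79 MPa


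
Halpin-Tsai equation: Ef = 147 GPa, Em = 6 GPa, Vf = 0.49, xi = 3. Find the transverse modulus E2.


eta = (Ef/Em - 1)/(Ef/Em + xi) = (24.5 - 1)/(24.5 + 3) = 0.8545
E2 = Em*(1+xi*eta*Vf)/(1-eta*Vf) = 23.29 GPa

23.29 GPa


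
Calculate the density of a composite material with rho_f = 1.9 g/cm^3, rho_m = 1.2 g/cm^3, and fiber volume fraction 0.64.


rho_c = rho_f*Vf + rho_m*(1-Vf) = 1.9*0.64 + 1.2*0.36 = 1.648 g/cm^3

1.648 g/cm^3


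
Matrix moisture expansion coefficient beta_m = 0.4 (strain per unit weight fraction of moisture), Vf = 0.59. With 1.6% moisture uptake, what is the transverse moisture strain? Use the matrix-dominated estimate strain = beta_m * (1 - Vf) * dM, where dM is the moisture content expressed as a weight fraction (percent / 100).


dM = 1.6/100 = 0.016
strain = beta_m * (1-Vf) * dM = 0.4 * 0.41 * 0.016 = 0.002624

0.002624


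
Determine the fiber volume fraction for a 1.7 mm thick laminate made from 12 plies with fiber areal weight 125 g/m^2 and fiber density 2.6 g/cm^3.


Vf = n * FAW / (rho_f * h * 1000) = 12 * 125 / (2.6 * 1.7 * 1000) = 0.3394

0.3394


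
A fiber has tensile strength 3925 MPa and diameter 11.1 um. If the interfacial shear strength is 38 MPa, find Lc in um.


Lc = sigma_f * d / (2 * tau_i) = 3925 * 11.1 / (2 * 38) = 573.3 um

573.3 um


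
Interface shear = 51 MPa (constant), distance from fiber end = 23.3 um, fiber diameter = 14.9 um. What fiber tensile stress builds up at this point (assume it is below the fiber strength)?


Force balance: sigma_f * (pi*d^2/4) = tau * (pi*d) * x  ->  sigma_f = 4 * tau * x / d
sigma_f = 4 * 51 * 23.3 / 14.9 = 319.0 MPa

319.0 MPa


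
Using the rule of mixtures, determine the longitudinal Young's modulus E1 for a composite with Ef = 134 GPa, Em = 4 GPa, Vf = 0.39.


E1 = Ef*Vf + Em*(1-Vf) = 134*0.39 + 4*0.61 = 54.7 GPa

54.7 GPa


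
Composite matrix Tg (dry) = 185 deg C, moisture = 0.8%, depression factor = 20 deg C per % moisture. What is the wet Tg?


Tg_wet = Tg_dry - k*moisture = 185 - 20*0.8 = 169.0 deg C

169.0 deg C


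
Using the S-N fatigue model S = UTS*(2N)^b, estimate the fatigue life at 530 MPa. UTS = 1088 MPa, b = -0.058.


N = 0.5 * (S/UTS)^(1/b) = 0.5 * (530/1088)^(1/-0.058) = 121441.4657 cycles

121441.4657 cycles


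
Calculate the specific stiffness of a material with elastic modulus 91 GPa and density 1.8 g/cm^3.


Specific stiffness = E/rho = 91/1.8 = 50.6 GPa/(g/cm^3)

50.6 GPa/(g/cm^3)


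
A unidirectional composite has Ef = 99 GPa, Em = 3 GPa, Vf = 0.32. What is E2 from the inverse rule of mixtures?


1/E2 = Vf/Ef + (1-Vf)/Em = 0.32/99 + 0.68/3
E2 = 4.35 GPa

4.35 GPa


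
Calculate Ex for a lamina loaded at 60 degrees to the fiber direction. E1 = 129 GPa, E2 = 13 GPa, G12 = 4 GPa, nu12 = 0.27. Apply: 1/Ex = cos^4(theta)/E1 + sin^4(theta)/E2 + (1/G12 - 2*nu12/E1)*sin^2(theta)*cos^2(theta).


cos^4(60) = 0.0625, sin^4(60) = 0.5625, sin^2(60)*cos^2(60) = 0.1875
1/G12 - 2*nu12/E1 = 1/4 - 2*0.27/129 = 0.245814 GPa^-1
1/Ex = 0.0625/129 + 0.5625/13 + 0.245814*0.1875 = 0.0898438 GPa^-1
Ex = 11.13 GPa

11.13 GPa


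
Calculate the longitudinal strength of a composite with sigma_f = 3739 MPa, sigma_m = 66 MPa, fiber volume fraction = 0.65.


sigma_1 = sigma_f*Vf + sigma_m*(1-Vf) = 3739*0.65 + 66*0.35 = 2453.5 MPa

2453.5 MPa


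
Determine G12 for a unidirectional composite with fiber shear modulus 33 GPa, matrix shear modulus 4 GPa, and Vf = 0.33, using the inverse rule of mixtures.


1/G12 = Vf/Gf + (1-Vf)/Gm = 0.33/33 + 0.67/4
G12 = 5.63 GPa

5.63 GPa


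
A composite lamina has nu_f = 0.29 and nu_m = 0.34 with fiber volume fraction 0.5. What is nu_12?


nu_12 = nu_f*Vf + nu_m*(1-Vf) = 0.29*0.5 + 0.34*0.5 = 0.315

0.315


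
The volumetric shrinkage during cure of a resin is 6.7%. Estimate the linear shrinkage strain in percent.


Linear shrinkage ≈ vol_shrink/3 = 6.7/3 = 2.233%

2.233%


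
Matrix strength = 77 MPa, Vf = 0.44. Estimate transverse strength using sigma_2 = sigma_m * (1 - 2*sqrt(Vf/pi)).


factor = 1 - 2*sqrt(0.44/pi) = 0.2515
sigma_2 = 77 * 0.2515 = 19.37 MPa

19.37 MPa


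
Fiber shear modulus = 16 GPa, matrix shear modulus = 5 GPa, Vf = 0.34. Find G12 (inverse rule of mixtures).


1/G12 = Vf/Gf + (1-Vf)/Gm = 0.34/16 + 0.66/5
G12 = 6.53 GPa

6.53 GPa


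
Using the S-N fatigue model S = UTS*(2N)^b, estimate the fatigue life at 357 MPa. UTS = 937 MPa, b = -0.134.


N = 0.5 * (S/UTS)^(1/b) = 0.5 * (357/937)^(1/-0.134) = 670.4530 cycles

670.4530 cycles


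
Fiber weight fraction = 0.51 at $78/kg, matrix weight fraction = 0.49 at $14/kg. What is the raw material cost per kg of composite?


Cost = cost_f*Wf + cost_m*Wm = 78*0.51 + 14*0.49 = $46.64/kg

$46.64/kg


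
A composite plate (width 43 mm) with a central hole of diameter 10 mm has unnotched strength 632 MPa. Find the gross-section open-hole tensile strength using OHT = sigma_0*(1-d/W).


OHT = sigma_0*(1-d/W) = 632*(1-10/43) = 485.0 MPa

485.0 MPa


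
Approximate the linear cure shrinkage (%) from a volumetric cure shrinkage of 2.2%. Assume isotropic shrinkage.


Linear shrinkage ≈ vol_shrink/3 = 2.2/3 = 0.733%

0.733%


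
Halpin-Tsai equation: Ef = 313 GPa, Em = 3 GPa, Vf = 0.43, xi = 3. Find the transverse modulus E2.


eta = (Ef/Em - 1)/(Ef/Em + xi) = (104.3333 - 1)/(104.3333 + 3) = 0.9627
E2 = Em*(1+xi*eta*Vf)/(1-eta*Vf) = 11.48 GPa

11.48 GPa


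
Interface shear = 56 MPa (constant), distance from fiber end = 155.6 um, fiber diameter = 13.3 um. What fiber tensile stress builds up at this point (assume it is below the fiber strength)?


Force balance: sigma_f * (pi*d^2/4) = tau * (pi*d) * x  ->  sigma_f = 4 * tau * x / d
sigma_f = 4 * 56 * 155.6 / 13.3 = 2620.6 MPa

2620.6 MPa


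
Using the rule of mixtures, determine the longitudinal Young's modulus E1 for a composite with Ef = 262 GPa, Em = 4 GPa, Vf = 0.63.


E1 = Ef*Vf + Em*(1-Vf) = 262*0.63 + 4*0.37 = 166.54 GPa

166.54 GPa


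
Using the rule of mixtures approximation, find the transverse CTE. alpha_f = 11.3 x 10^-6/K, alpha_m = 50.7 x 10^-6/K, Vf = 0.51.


alpha_2 = alpha_f*Vf + alpha_m*(1-Vf) = 11.3*0.51 + 50.7*0.49 = 30.6 x 10^-6/K

30.6 x 10^-6/K


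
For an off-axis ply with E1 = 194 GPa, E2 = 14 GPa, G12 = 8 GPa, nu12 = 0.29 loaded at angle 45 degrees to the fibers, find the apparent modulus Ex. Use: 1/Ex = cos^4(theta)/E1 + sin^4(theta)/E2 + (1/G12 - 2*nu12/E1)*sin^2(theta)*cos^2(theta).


cos^4(45) = 0.25, sin^4(45) = 0.25, sin^2(45)*cos^2(45) = 0.25
1/G12 - 2*nu12/E1 = 1/8 - 2*0.29/194 = 0.12201 GPa^-1
1/Ex = 0.25/194 + 0.25/14 + 0.12201*0.25 = 0.0496484 GPa^-1
Ex = 20.14 GPa

20.14 GPa


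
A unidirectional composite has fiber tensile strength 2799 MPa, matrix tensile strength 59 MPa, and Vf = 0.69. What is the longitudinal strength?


sigma_1 = sigma_f*Vf + sigma_m*(1-Vf) = 2799*0.69 + 59*0.31 = 1949.6 MPa

1949.6 MPa


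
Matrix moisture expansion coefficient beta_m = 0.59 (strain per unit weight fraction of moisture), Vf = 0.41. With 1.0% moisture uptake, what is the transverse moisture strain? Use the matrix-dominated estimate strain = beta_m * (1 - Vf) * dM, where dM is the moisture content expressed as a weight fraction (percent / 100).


dM = 1.0/100 = 0.01
strain = beta_m * (1-Vf) * dM = 0.59 * 0.59 * 0.01 = 0.003481

0.003481


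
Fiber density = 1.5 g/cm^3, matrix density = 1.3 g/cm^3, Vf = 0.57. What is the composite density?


rho_c = rho_f*Vf + rho_m*(1-Vf) = 1.5*0.57 + 1.3*0.43 = 1.414 g/cm^3

1.414 g/cm^3


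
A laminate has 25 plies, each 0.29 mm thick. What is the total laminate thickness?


h = n * t_ply = 25 * 0.29 = 7.25 mm

7.25 mm


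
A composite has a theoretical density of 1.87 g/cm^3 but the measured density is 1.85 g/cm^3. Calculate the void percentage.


Void% = (rho_theo - rho_actual)/rho_theo * 100 = (1.87 - 1.85)/1.87 * 100 = 1.07%

1.07%


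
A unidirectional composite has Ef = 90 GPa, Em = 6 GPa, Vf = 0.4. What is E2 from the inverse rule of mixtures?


1/E2 = Vf/Ef + (1-Vf)/Em = 0.4/90 + 0.6/6
E2 = 9.57 GPa

9.57 GPa


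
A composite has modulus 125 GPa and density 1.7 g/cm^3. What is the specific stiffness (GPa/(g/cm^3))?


Specific stiffness = E/rho = 125/1.7 = 73.5 GPa/(g/cm^3)

73.5 GPa/(g/cm^3)


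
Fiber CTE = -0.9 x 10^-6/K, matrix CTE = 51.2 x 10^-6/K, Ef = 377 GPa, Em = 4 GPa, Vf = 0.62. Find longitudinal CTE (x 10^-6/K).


E1 = Ef*Vf + Em*(1-Vf) = 235.26
alpha_1 = (alpha_f*Ef*Vf + alpha_m*Em*(1-Vf))/E1 = -0.56 x 10^-6/K

-0.56 x 10^-6/K


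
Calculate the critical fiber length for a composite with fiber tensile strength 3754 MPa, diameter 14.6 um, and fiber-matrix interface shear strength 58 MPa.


Lc = sigma_f * d / (2 * tau_i) = 3754 * 14.6 / (2 * 58) = 472.5 um

472.5 um


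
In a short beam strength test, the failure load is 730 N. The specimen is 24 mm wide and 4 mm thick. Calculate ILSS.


ILSS = 3F/(4bh) = 3*730/(4*24*4) = 5.7 MPa

5.7 MPa


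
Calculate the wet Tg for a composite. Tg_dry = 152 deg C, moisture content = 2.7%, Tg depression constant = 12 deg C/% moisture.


Tg_wet = Tg_dry - k*moisture = 152 - 12*2.7 = 119.6 deg C

119.6 deg C


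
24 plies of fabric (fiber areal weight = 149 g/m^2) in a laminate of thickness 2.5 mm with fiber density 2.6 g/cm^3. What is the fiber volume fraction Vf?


Vf = n * FAW / (rho_f * h * 1000) = 24 * 149 / (2.6 * 2.5 * 1000) = 0.5502

0.5502


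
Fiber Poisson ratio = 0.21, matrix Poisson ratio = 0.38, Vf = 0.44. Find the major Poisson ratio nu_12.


nu_12 = nu_f*Vf + nu_m*(1-Vf) = 0.21*0.44 + 0.38*0.56 = 0.3052

0.3052


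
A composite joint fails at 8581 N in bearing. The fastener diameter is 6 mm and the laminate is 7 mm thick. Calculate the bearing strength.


sigma_br = F/(d*h) = 8581/(6*7) = 204.3 MPa

204.3 MPa


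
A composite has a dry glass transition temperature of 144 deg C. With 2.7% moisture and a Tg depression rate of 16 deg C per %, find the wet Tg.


Tg_wet = Tg_dry - k*moisture = 144 - 16*2.7 = 100.8 deg C

100.8 deg C


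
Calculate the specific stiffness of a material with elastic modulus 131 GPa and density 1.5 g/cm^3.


Specific stiffness = E/rho = 131/1.5 = 87.3 GPa/(g/cm^3)

87.3 GPa/(g/cm^3)


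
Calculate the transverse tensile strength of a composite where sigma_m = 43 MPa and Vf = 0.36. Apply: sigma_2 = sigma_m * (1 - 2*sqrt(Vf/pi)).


factor = 1 - 2*sqrt(0.36/pi) = 0.323
sigma_2 = 43 * 0.323 = 13.89 MPa

13.89 MPa


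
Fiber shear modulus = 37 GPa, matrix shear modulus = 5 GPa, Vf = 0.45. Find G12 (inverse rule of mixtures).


1/G12 = Vf/Gf + (1-Vf)/Gm = 0.45/37 + 0.55/5
G12 = 8.19 GPa

8.19 GPa


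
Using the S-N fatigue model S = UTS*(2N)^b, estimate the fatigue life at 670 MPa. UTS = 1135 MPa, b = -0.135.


N = 0.5 * (S/UTS)^(1/b) = 0.5 * (670/1135)^(1/-0.135) = 24.8131 cycles

24.8131 cycles


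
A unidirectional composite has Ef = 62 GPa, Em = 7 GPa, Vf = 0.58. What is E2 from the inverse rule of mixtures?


1/E2 = Vf/Ef + (1-Vf)/Em = 0.58/62 + 0.42/7
E2 = 14.42 GPa

14.42 GPa


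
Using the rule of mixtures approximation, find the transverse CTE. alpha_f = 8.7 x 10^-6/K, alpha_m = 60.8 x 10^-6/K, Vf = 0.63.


alpha_2 = alpha_f*Vf + alpha_m*(1-Vf) = 8.7*0.63 + 60.8*0.37 = 28.0 x 10^-6/K

28.0 x 10^-6/K


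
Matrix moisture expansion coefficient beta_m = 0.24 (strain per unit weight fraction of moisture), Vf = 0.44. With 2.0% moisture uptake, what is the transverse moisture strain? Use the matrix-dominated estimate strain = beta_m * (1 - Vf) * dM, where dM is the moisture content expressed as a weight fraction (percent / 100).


dM = 2.0/100 = 0.02
strain = beta_m * (1-Vf) * dM = 0.24 * 0.56 * 0.02 = 0.002688

0.002688


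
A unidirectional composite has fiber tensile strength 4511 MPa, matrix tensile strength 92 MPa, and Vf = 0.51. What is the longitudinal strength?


sigma_1 = sigma_f*Vf + sigma_m*(1-Vf) = 4511*0.51 + 92*0.49 = 2345.7 MPa

2345.7 MPa


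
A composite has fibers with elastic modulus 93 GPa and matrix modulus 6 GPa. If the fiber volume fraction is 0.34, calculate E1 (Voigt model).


E1 = Ef*Vf + Em*(1-Vf) = 93*0.34 + 6*0.66 = 35.58 GPa

35.58 GPa


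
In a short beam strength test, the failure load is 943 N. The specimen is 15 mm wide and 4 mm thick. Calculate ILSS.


ILSS = 3F/(4bh) = 3*943/(4*15*4) = 11.79 MPa

11.79 MPa


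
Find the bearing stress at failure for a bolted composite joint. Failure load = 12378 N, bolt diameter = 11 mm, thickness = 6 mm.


sigma_br = F/(d*h) = 12378/(11*6) = 187.5 MPa

187.5 MPa


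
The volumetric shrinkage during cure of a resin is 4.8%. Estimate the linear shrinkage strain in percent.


Linear shrinkage ≈ vol_shrink/3 = 4.8/3 = 1.6%

1.6%


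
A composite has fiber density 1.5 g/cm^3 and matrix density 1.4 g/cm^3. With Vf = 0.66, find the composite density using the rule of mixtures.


rho_c = rho_f*Vf + rho_m*(1-Vf) = 1.5*0.66 + 1.4*0.34 = 1.466 g/cm^3

1.466 g/cm^3


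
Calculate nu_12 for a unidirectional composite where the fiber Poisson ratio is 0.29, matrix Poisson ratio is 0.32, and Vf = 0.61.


nu_12 = nu_f*Vf + nu_m*(1-Vf) = 0.29*0.61 + 0.32*0.39 = 0.3017

0.3017


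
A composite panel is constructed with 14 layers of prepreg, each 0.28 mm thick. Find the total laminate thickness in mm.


h = n * t_ply = 14 * 0.28 = 3.92 mm

3.92 mm


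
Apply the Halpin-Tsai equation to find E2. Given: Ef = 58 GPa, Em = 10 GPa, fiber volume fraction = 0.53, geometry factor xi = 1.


eta = (Ef/Em - 1)/(Ef/Em + xi) = (5.8 - 1)/(5.8 + 1) = 0.7059
E2 = Em*(1+xi*eta*Vf)/(1-eta*Vf) = 21.95 GPa

21.95 GPa


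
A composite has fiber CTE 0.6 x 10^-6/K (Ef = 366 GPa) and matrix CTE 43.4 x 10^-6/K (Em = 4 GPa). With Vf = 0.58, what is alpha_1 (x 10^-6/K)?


E1 = Ef*Vf + Em*(1-Vf) = 213.96
alpha_1 = (alpha_f*Ef*Vf + alpha_m*Em*(1-Vf))/E1 = 0.94 x 10^-6/K

0.94 x 10^-6/K


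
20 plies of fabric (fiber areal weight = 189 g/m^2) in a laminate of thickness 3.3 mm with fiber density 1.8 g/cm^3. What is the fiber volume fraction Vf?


Vf = n * FAW / (rho_f * h * 1000) = 20 * 189 / (1.8 * 3.3 * 1000) = 0.6364

0.6364


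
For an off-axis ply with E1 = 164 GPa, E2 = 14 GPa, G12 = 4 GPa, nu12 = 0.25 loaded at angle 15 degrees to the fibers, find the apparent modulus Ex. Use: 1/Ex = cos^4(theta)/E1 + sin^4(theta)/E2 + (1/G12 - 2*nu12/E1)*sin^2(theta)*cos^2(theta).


cos^4(15) = 0.870513, sin^4(15) = 0.004487, sin^2(15)*cos^2(15) = 0.0625
1/G12 - 2*nu12/E1 = 1/4 - 2*0.25/164 = 0.246951 GPa^-1
1/Ex = 0.870513/164 + 0.004487/14 + 0.246951*0.0625 = 0.021063 GPa^-1
Ex = 47.48 GPa

47.48 GPa


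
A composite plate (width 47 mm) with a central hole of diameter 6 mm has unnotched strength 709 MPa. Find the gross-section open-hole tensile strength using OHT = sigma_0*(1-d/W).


OHT = sigma_0*(1-d/W) = 709*(1-6/47) = 618.5 MPa

618.5 MPa


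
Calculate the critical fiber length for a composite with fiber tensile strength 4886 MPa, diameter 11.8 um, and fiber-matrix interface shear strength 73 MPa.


Lc = sigma_f * d / (2 * tau_i) = 4886 * 11.8 / (2 * 73) = 394.9 um

394.9 um


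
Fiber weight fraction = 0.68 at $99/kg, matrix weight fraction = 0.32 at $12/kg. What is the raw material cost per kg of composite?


Cost = cost_f*Wf + cost_m*Wm = 99*0.68 + 12*0.32 = $71.16/kg

$71.16/kg


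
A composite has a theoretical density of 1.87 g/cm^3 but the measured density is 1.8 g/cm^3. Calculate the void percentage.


Void% = (rho_theo - rho_actual)/rho_theo * 100 = (1.87 - 1.8)/1.87 * 100 = 3.74%

3.74%


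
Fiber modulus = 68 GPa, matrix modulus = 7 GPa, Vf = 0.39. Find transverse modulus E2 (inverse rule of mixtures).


1/E2 = Vf/Ef + (1-Vf)/Em = 0.39/68 + 0.61/7
E2 = 10.77 GPa

10.77 GPa


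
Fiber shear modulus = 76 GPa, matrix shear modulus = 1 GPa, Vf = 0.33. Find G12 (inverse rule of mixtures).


1/G12 = Vf/Gf + (1-Vf)/Gm = 0.33/76 + 0.67/1
G12 = 1.48 GPa

1.48 GPa


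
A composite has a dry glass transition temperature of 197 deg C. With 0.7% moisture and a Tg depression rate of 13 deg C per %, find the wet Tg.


Tg_wet = Tg_dry - k*moisture = 197 - 13*0.7 = 187.9 deg C

187.9 deg C


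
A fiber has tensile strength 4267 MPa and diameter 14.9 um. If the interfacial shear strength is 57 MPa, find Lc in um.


Lc = sigma_f * d / (2 * tau_i) = 4267 * 14.9 / (2 * 57) = 557.7 um

557.7 um


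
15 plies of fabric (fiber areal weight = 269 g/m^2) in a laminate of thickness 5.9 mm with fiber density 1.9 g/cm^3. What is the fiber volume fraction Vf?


Vf = n * FAW / (rho_f * h * 1000) = 15 * 269 / (1.9 * 5.9 * 1000) = 0.3599

0.3599


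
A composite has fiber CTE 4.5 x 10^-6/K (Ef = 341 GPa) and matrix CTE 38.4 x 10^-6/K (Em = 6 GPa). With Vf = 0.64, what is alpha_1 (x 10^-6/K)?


E1 = Ef*Vf + Em*(1-Vf) = 220.4
alpha_1 = (alpha_f*Ef*Vf + alpha_m*Em*(1-Vf))/E1 = 4.83 x 10^-6/K

4.83 x 10^-6/K


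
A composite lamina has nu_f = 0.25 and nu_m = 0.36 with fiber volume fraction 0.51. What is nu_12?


nu_12 = nu_f*Vf + nu_m*(1-Vf) = 0.25*0.51 + 0.36*0.49 = 0.3039

0.3039


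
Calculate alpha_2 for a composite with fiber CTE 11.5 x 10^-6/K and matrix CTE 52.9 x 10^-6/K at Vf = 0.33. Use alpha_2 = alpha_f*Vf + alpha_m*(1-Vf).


alpha_2 = alpha_f*Vf + alpha_m*(1-Vf) = 11.5*0.33 + 52.9*0.67 = 39.2 x 10^-6/K

39.2 x 10^-6/K


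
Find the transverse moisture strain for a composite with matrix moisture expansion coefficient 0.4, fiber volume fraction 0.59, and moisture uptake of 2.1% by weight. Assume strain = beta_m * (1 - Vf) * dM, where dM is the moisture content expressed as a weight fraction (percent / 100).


dM = 2.1/100 = 0.021
strain = beta_m * (1-Vf) * dM = 0.4 * 0.41 * 0.021 = 0.003444

0.003444


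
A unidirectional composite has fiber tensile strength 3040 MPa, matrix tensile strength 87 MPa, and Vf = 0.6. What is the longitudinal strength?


sigma_1 = sigma_f*Vf + sigma_m*(1-Vf) = 3040*0.6 + 87*0.4 = 1858.8 MPa

1858.8 MPa


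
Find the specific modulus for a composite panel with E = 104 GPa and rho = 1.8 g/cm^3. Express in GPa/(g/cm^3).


Specific stiffness = E/rho = 104/1.8 = 57.8 GPa/(g/cm^3)

57.8 GPa/(g/cm^3)


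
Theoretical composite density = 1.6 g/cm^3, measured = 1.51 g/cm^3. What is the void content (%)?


Void% = (rho_theo - rho_actual)/rho_theo * 100 = (1.6 - 1.51)/1.6 * 100 = 5.63%

5.63%


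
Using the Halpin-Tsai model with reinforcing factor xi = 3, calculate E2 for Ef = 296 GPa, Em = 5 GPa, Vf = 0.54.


eta = (Ef/Em - 1)/(Ef/Em + xi) = (59.2 - 1)/(59.2 + 3) = 0.9357
E2 = Em*(1+xi*eta*Vf)/(1-eta*Vf) = 25.43 GPa

25.43 GPa


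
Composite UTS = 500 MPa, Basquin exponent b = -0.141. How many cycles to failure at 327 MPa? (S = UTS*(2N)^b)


N = 0.5 * (S/UTS)^(1/b) = 0.5 * (327/500)^(1/-0.141) = 10.1608 cycles

10.1608 cycles


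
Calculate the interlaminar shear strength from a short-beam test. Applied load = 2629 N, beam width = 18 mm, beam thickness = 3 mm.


ILSS = 3F/(4bh) = 3*2629/(4*18*3) = 36.51 MPa

36.51 MPa


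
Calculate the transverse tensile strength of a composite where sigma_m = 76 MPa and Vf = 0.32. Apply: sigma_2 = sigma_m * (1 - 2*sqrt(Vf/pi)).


factor = 1 - 2*sqrt(0.32/pi) = 0.3617
sigma_2 = 76 * 0.3617 = 27.49 MPa

27.49 MPa


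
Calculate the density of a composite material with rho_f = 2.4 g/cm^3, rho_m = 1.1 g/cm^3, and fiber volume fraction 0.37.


rho_c = rho_f*Vf + rho_m*(1-Vf) = 2.4*0.37 + 1.1*0.63 = 1.581 g/cm^3

1.581 g/cm^3


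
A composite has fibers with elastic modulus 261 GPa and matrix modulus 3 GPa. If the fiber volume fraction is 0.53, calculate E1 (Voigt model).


E1 = Ef*Vf + Em*(1-Vf) = 261*0.53 + 3*0.47 = 139.74 GPa

139.74 GPa


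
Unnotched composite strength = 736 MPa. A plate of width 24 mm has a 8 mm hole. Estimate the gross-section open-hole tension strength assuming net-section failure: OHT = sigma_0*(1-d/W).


OHT = sigma_0*(1-d/W) = 736*(1-8/24) = 490.7 MPa

490.7 MPa


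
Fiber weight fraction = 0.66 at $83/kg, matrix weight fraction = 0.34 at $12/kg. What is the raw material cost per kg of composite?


Cost = cost_f*Wf + cost_m*Wm = 83*0.66 + 12*0.34 = $58.86/kg

$58.86/kg


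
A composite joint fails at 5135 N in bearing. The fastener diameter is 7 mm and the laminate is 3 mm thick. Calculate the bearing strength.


sigma_br = F/(d*h) = 5135/(7*3) = 244.5 MPa

244.5 MPa


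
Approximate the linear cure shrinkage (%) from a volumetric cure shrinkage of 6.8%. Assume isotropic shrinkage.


Linear shrinkage ≈ vol_shrink/3 = 6.8/3 = 2.267%

2.267%


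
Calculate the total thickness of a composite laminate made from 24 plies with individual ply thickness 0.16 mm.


h = n * t_ply = 24 * 0.16 = 3.84 mm

3.84 mm


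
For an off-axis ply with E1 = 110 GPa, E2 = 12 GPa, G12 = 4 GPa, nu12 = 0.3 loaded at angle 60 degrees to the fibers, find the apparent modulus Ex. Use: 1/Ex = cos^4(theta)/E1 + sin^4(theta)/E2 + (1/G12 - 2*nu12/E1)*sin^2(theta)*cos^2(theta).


cos^4(60) = 0.0625, sin^4(60) = 0.5625, sin^2(60)*cos^2(60) = 0.1875
1/G12 - 2*nu12/E1 = 1/4 - 2*0.3/110 = 0.244545 GPa^-1
1/Ex = 0.0625/110 + 0.5625/12 + 0.244545*0.1875 = 0.0932955 GPa^-1
Ex = 10.72 GPa

10.72 GPa


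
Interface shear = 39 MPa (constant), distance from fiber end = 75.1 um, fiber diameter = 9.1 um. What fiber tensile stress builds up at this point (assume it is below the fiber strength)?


Force balance: sigma_f * (pi*d^2/4) = tau * (pi*d) * x  ->  sigma_f = 4 * tau * x / d
sigma_f = 4 * 39 * 75.1 / 9.1 = 1287.4 MPa

1287.4 MPa


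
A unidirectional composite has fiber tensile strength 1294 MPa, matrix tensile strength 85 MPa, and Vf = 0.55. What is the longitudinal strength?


sigma_1 = sigma_f*Vf + sigma_m*(1-Vf) = 1294*0.55 + 85*0.45 = 750.0 MPa

750.0 MPa


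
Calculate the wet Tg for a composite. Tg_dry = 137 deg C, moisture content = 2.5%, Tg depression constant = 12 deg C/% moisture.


Tg_wet = Tg_dry - k*moisture = 137 - 12*2.5 = 107.0 deg C

107.0 deg C


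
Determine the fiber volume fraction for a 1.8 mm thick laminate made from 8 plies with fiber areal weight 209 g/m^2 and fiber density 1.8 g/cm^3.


Vf = n * FAW / (rho_f * h * 1000) = 8 * 209 / (1.8 * 1.8 * 1000) = 0.516

0.516


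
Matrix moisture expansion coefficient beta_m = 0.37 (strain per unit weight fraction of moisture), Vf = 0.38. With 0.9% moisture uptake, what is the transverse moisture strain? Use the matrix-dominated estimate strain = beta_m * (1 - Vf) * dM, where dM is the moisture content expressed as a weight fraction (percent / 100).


dM = 0.9/100 = 0.009
strain = beta_m * (1-Vf) * dM = 0.37 * 0.62 * 0.009 = 0.0020646

0.0020646


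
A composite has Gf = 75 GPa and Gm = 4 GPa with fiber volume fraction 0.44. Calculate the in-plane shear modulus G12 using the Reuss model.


1/G12 = Vf/Gf + (1-Vf)/Gm = 0.44/75 + 0.56/4
G12 = 6.86 GPa

6.86 GPa


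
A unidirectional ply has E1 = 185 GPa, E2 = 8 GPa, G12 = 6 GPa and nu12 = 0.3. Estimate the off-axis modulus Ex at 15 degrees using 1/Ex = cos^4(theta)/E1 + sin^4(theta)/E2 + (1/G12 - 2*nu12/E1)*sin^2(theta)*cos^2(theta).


cos^4(15) = 0.870513, sin^4(15) = 0.004487, sin^2(15)*cos^2(15) = 0.0625
1/G12 - 2*nu12/E1 = 1/6 - 2*0.3/185 = 0.163423 GPa^-1
1/Ex = 0.870513/185 + 0.004487/8 + 0.163423*0.0625 = 0.0154804 GPa^-1
Ex = 64.6 GPa

64.6 GPa


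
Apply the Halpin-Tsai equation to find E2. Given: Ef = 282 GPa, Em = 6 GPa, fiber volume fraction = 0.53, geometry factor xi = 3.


eta = (Ef/Em - 1)/(Ef/Em + xi) = (47.0 - 1)/(47.0 + 3) = 0.92
E2 = Em*(1+xi*eta*Vf)/(1-eta*Vf) = 28.84 GPa

28.84 GPa


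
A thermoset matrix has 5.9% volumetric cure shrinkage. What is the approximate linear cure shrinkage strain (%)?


Linear shrinkage ≈ vol_shrink/3 = 5.9/3 = 1.967%

1.967%


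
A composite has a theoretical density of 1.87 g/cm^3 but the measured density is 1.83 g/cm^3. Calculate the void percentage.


Void% = (rho_theo - rho_actual)/rho_theo * 100 = (1.87 - 1.83)/1.87 * 100 = 2.14%

2.14%


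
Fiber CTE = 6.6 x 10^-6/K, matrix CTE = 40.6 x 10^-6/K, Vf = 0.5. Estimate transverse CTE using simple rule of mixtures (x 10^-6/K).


alpha_2 = alpha_f*Vf + alpha_m*(1-Vf) = 6.6*0.5 + 40.6*0.5 = 23.6 x 10^-6/K

23.6 x 10^-6/K


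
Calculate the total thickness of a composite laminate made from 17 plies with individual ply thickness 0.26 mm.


h = n * t_ply = 17 * 0.26 = 4.42 mm

4.42 mm


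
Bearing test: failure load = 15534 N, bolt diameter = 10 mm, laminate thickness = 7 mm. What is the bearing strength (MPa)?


sigma_br = F/(d*h) = 15534/(10*7) = 221.9 MPa

221.9 MPa


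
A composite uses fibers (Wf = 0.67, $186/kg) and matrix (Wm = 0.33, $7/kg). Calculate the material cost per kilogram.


Cost = cost_f*Wf + cost_m*Wm = 186*0.67 + 7*0.33 = $126.93/kg

$126.93/kg


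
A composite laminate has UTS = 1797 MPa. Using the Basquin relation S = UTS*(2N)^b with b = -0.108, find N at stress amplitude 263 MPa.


N = 0.5 * (S/UTS)^(1/b) = 0.5 * (263/1797)^(1/-0.108) = 2.6710e+07 cycles

2.6710e+07 cycles


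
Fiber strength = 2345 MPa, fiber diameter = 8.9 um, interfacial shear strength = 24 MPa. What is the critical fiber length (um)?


Lc = sigma_f * d / (2 * tau_i) = 2345 * 8.9 / (2 * 24) = 434.8 um

434.8 um


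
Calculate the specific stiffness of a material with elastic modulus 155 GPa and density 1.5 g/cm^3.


Specific stiffness = E/rho = 155/1.5 = 103.3 GPa/(g/cm^3)

103.3 GPa/(g/cm^3)


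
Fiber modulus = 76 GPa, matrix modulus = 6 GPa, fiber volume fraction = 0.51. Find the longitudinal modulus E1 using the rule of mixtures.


E1 = Ef*Vf + Em*(1-Vf) = 76*0.51 + 6*0.49 = 41.7 GPa

41.7 GPa


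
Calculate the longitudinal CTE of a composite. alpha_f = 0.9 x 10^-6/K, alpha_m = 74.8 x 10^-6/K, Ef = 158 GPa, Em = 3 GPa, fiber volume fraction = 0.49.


E1 = Ef*Vf + Em*(1-Vf) = 78.95
alpha_1 = (alpha_f*Ef*Vf + alpha_m*Em*(1-Vf))/E1 = 2.33 x 10^-6/K

2.33 x 10^-6/K


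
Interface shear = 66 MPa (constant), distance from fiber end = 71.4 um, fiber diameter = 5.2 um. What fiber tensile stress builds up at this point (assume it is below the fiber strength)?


Force balance: sigma_f * (pi*d^2/4) = tau * (pi*d) * x  ->  sigma_f = 4 * tau * x / d
sigma_f = 4 * 66 * 71.4 / 5.2 = 3624.9 MPa

3624.9 MPa


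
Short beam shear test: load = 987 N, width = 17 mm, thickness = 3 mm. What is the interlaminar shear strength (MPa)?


ILSS = 3F/(4bh) = 3*987/(4*17*3) = 14.51 MPa

14.51 MPa


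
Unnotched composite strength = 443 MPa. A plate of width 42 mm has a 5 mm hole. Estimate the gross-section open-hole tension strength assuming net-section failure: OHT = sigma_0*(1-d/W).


OHT = sigma_0*(1-d/W) = 443*(1-5/42) = 390.3 MPa

390.3 MPa


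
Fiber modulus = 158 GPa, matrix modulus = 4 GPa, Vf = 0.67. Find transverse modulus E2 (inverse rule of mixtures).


1/E2 = Vf/Ef + (1-Vf)/Em = 0.67/158 + 0.33/4
E2 = 11.53 GPa

11.53 GPa


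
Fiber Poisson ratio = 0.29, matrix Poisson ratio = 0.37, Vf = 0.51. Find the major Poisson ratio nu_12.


nu_12 = nu_f*Vf + nu_m*(1-Vf) = 0.29*0.51 + 0.37*0.49 = 0.3292

0.3292


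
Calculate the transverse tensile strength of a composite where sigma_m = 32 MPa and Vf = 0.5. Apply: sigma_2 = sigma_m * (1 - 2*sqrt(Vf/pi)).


factor = 1 - 2*sqrt(0.5/pi) = 0.2021
sigma_2 = 32 * 0.2021 = 6.47 MPa

6.47 MPa


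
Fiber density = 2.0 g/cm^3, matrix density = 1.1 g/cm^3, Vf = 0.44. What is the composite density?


rho_c = rho_f*Vf + rho_m*(1-Vf) = 2.0*0.44 + 1.1*0.56 = 1.496 g/cm^3

1.496 g/cm^3


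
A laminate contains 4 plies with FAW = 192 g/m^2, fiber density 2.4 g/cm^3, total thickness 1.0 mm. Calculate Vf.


Vf = n * FAW / (rho_f * h * 1000) = 4 * 192 / (2.4 * 1.0 * 1000) = 0.32

0.32


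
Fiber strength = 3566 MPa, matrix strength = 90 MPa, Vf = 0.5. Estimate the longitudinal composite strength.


sigma_1 = sigma_f*Vf + sigma_m*(1-Vf) = 3566*0.5 + 90*0.5 = 1828.0 MPa

1828.0 MPa


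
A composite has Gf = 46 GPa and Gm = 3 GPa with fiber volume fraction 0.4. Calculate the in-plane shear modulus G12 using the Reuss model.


1/G12 = Vf/Gf + (1-Vf)/Gm = 0.4/46 + 0.6/3
G12 = 4.79 GPa

4.79 GPa


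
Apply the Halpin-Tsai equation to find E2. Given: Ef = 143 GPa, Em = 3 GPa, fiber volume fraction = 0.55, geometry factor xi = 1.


eta = (Ef/Em - 1)/(Ef/Em + xi) = (47.6667 - 1)/(47.6667 + 1) = 0.9589
E2 = Em*(1+xi*eta*Vf)/(1-eta*Vf) = 9.7 GPa

9.7 GPa


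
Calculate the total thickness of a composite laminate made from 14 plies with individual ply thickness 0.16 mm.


h = n * t_ply = 14 * 0.16 = 2.24 mm

2.24 mm


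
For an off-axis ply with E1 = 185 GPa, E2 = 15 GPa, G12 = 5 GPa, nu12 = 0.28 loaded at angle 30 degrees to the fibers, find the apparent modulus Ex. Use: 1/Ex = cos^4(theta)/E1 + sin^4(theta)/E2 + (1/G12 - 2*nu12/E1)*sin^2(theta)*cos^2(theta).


cos^4(30) = 0.5625, sin^4(30) = 0.0625, sin^2(30)*cos^2(30) = 0.1875
1/G12 - 2*nu12/E1 = 1/5 - 2*0.28/185 = 0.196973 GPa^-1
1/Ex = 0.5625/185 + 0.0625/15 + 0.196973*0.1875 = 0.0441396 GPa^-1
Ex = 22.66 GPa

22.66 GPa


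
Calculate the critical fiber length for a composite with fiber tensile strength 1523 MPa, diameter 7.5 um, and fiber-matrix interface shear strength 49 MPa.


Lc = sigma_f * d / (2 * tau_i) = 1523 * 7.5 / (2 * 49) = 116.6 um

116.6 um


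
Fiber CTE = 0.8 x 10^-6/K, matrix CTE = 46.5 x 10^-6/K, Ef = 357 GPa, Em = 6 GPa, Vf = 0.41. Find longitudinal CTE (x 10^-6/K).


E1 = Ef*Vf + Em*(1-Vf) = 149.91
alpha_1 = (alpha_f*Ef*Vf + alpha_m*Em*(1-Vf))/E1 = 1.88 x 10^-6/K

1.88 x 10^-6/K


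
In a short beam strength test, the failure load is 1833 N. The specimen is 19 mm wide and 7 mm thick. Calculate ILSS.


ILSS = 3F/(4bh) = 3*1833/(4*19*7) = 10.34 MPa

10.34 MPa


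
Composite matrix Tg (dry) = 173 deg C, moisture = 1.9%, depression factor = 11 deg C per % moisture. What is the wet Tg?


Tg_wet = Tg_dry - k*moisture = 173 - 11*1.9 = 152.1 deg C

152.1 deg C


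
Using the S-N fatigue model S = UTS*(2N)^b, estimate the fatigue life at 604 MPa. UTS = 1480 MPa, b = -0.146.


N = 0.5 * (S/UTS)^(1/b) = 0.5 * (604/1480)^(1/-0.146) = 231.6824 cycles

231.6824 cycles


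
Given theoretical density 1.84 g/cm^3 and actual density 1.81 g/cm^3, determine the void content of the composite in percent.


Void% = (rho_theo - rho_actual)/rho_theo * 100 = (1.84 - 1.81)/1.84 * 100 = 1.63%

1.63%


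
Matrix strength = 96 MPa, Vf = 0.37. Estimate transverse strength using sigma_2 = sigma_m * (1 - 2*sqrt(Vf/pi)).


factor = 1 - 2*sqrt(0.37/pi) = 0.3136
sigma_2 = 96 * 0.3136 = 30.11 MPa

30.11 MPa


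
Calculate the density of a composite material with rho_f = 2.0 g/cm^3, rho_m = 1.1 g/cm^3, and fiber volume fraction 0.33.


rho_c = rho_f*Vf + rho_m*(1-Vf) = 2.0*0.33 + 1.1*0.67 = 1.397 g/cm^3

1.397 g/cm^3


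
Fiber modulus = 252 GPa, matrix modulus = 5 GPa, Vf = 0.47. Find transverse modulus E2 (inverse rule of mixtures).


1/E2 = Vf/Ef + (1-Vf)/Em = 0.47/252 + 0.53/5
E2 = 9.27 GPa

9.27 GPa


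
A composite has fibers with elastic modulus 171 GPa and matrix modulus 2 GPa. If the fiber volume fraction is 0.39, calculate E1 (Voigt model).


E1 = Ef*Vf + Em*(1-Vf) = 171*0.39 + 2*0.61 = 67.91 GPa

67.91 GPa


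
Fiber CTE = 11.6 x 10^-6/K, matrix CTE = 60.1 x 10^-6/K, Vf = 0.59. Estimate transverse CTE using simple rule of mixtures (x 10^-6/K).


alpha_2 = alpha_f*Vf + alpha_m*(1-Vf) = 11.6*0.59 + 60.1*0.41 = 31.5 x 10^-6/K

31.5 x 10^-6/K


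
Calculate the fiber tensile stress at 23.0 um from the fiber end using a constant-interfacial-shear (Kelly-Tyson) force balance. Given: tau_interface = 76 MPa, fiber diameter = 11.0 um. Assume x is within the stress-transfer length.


Force balance: sigma_f * (pi*d^2/4) = tau * (pi*d) * x  ->  sigma_f = 4 * tau * x / d
sigma_f = 4 * 76 * 23.0 / 11.0 = 635.6 MPa

635.6 MPa


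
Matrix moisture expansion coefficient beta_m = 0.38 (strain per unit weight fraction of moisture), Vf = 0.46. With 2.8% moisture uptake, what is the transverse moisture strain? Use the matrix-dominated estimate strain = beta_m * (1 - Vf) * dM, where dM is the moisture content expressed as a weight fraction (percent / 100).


dM = 2.8/100 = 0.028
strain = beta_m * (1-Vf) * dM = 0.38 * 0.54 * 0.028 = 0.0057456

0.0057456


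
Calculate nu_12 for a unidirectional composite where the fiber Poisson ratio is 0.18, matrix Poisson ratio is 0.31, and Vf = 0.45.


nu_12 = nu_f*Vf + nu_m*(1-Vf) = 0.18*0.45 + 0.31*0.55 = 0.2515

0.2515


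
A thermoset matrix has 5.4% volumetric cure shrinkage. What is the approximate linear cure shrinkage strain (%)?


Linear shrinkage ≈ vol_shrink/3 = 5.4/3 = 1.8%

1.8%


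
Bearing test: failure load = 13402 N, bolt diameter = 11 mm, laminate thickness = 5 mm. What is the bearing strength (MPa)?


sigma_br = F/(d*h) = 13402/(11*5) = 243.7 MPa

243.7 MPa


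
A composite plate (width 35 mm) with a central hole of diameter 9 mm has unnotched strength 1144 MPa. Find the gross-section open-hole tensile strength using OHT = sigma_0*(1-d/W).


OHT = sigma_0*(1-d/W) = 1144*(1-9/35) = 849.8 MPa

849.8 MPa


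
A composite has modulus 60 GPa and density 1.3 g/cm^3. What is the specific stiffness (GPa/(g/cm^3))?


Specific stiffness = E/rho = 60/1.3 = 46.2 GPa/(g/cm^3)

46.2 GPa/(g/cm^3)


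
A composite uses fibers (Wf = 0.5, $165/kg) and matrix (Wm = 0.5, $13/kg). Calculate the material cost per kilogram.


Cost = cost_f*Wf + cost_m*Wm = 165*0.5 + 13*0.5 = $89.0/kg

$89.0/kg


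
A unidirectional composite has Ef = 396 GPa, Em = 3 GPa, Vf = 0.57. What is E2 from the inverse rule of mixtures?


1/E2 = Vf/Ef + (1-Vf)/Em = 0.57/396 + 0.43/3
E2 = 6.91 GPa

6.91 GPa


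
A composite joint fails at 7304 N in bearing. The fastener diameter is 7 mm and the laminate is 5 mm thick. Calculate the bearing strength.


sigma_br = F/(d*h) = 7304/(7*5) = 208.7 MPa

208.7 MPa


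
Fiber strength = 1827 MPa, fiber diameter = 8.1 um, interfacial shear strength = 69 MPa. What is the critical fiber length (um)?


Lc = sigma_f * d / (2 * tau_i) = 1827 * 8.1 / (2 * 69) = 107.2 um

107.2 um


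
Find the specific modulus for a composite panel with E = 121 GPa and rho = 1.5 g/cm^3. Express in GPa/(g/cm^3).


Specific stiffness = E/rho = 121/1.5 = 80.7 GPa/(g/cm^3)

80.7 GPa/(g/cm^3)


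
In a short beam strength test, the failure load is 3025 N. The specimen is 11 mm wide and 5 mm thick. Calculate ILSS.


ILSS = 3F/(4bh) = 3*3025/(4*11*5) = 41.25 MPa

41.25 MPa


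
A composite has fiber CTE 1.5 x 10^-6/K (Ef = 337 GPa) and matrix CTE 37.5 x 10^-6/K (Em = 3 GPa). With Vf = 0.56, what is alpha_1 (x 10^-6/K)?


E1 = Ef*Vf + Em*(1-Vf) = 190.04
alpha_1 = (alpha_f*Ef*Vf + alpha_m*Em*(1-Vf))/E1 = 1.75 x 10^-6/K

1.75 x 10^-6/K


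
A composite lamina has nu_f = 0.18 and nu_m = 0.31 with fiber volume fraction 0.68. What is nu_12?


nu_12 = nu_f*Vf + nu_m*(1-Vf) = 0.18*0.68 + 0.31*0.32 = 0.2216

0.2216


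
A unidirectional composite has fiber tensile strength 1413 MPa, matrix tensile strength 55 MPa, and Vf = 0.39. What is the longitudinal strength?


sigma_1 = sigma_f*Vf + sigma_m*(1-Vf) = 1413*0.39 + 55*0.61 = 584.6 MPa

584.6 MPa


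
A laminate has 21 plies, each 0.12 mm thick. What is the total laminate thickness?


h = n * t_ply = 21 * 0.12 = 2.52 mm

2.52 mm


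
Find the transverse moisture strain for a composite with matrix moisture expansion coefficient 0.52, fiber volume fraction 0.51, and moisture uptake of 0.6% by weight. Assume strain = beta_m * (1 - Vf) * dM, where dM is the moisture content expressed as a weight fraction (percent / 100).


dM = 0.6/100 = 0.006
strain = beta_m * (1-Vf) * dM = 0.52 * 0.49 * 0.006 = 0.0015288

0.0015288


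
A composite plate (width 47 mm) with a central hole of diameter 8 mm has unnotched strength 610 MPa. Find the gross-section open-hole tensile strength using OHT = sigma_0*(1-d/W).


OHT = sigma_0*(1-d/W) = 610*(1-8/47) = 506.2 MPa

506.2 MPa


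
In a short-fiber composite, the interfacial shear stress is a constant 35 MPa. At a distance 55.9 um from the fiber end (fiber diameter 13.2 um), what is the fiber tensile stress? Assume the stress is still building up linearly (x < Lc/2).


Force balance: sigma_f * (pi*d^2/4) = tau * (pi*d) * x  ->  sigma_f = 4 * tau * x / d
sigma_f = 4 * 35 * 55.9 / 13.2 = 592.9 MPa

592.9 MPa
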